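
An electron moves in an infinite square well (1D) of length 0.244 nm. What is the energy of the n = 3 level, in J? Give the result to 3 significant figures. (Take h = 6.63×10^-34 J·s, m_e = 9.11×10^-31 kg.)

For an infinite well E_n = n²h²/(8m_eL²), so E_1 = h²/(8m_eL²) = (6.63×10^-34)²/(8·9.11×10^-31·(2.44×10^-10 m)²) = 1.013×10^-18 J.
Then E_3 = 3²·E_1 = 9·1.013×10^-18 J = 9.12×10^-18 J.

E_3 = 9.12×10^-18 J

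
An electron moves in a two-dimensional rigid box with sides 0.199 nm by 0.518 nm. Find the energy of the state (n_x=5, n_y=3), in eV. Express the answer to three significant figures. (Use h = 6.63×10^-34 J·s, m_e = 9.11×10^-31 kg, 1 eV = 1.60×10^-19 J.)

E = 251 eV

For a 2D rectangular well E = (h²/8m_e)·Σ n_i²/L_i² = (6.63×10^-34)²/(8·9.11×10^-31) · [5²/(0.199 nm)² + 3²/(0.518 nm)²].
Evaluating gives E = 4.010×10^-17 J = 251 eV.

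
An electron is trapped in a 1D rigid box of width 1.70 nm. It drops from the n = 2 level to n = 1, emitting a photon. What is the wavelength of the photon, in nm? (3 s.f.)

λ = 3.18×10^3 nm

E_1 = h²/(8m_eL²) = 2.085×10^-20 J, so ΔE = (2² − 1²)E_1 = 6.255×10^-20 J.
λ = hc/ΔE = (6.626×10^-34·2.998×10^8)/6.255×10^-20 = 3.18×10^-6 m = 3.18×10^3 nm.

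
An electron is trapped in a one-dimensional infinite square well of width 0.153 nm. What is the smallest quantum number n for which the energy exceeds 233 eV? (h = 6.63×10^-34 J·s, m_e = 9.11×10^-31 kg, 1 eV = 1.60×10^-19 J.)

E_1 = h²/(8m_eL²) = 2.577×10^-18 J = 16.11 eV.
Need n² > 233/16.11 = 14.46, i.e. n > 3.803.
The smallest integer satisfying this is n = 4.

n = 4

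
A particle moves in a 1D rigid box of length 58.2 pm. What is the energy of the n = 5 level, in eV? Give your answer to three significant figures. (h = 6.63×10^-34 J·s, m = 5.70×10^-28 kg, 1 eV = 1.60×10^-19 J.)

For an infinite well E_n = n²h²/(8mL²), so E_1 = h²/(8mL²) = (6.63×10^-34)²/(8·5.70×10^-28·(5.82×10^-11 m)²) = 2.846×10^-20 J.
Then E_5 = 5²·E_1 = 25·2.846×10^-20 J = 7.115×10^-19 J.
Converting, E_5 = 7.115×10^-19 J / (1.60×10^-19 J/eV) = 4.45 eV.

E_5 = 4.45 eV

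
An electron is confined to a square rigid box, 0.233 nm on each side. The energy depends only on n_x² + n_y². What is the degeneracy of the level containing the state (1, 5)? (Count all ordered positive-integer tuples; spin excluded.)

The level has n_x² + n_y² = 26. The ordered positive-integer solutions are (1, 5), (5, 1).
That gives 2 states.

degeneracy = 2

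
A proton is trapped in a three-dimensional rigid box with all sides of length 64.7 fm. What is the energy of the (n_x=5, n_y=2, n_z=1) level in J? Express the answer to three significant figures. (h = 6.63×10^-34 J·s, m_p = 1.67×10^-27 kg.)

E = 2.36×10^-13 J

For a 3D rectangular well E = (h²/8m_p)·Σ n_i²/L_i² = (6.63×10^-34)²/(8·1.67×10^-27) · [5²/(64.7 fm)² + 2²/(64.7 fm)² + 1²/(64.7 fm)²].
Evaluating gives E = 2.36×10^-13 J.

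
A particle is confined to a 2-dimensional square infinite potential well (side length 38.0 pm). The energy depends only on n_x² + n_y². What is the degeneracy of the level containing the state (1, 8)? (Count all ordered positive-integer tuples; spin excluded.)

degeneracy = 4

The level has n_x² + n_y² = 65. The ordered positive-integer solutions are (1, 8), (4, 7), (7, 4), (8, 1).
That gives 4 states.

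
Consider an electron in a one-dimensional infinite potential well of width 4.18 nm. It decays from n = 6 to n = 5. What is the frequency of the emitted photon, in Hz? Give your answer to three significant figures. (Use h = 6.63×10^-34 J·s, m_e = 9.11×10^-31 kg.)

f = 5.73×10^13 Hz

E_1 = h²/(8m_eL²) = 3.452×10^-21 J and ΔE = (6² − 5²)E_1 = 3.797×10^-20 J.
f = ΔE/h = 3.797×10^-20/6.63×10^-34 = 5.73×10^13 Hz.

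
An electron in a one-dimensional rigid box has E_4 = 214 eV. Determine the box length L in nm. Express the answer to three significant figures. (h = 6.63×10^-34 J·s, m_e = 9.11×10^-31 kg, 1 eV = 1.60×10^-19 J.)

L = 0.168 nm

From E_n = n²h²/(8m_eL²), L = n·h/√(8m_eE_n).
E_4 = 214 eV = 3.424×10^-17 J, so L = 4·6.63×10^-34/√(8·9.11×10^-31·3.424×10^-17) = 1.68×10^-10 m = 0.168 nm.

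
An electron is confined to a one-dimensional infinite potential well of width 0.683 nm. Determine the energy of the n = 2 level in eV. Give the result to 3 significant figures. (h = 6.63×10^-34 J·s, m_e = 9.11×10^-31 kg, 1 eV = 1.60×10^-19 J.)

For an infinite well E_n = n²h²/(8m_eL²), so E_1 = h²/(8m_eL²) = (6.63×10^-34)²/(8·9.11×10^-31·(6.83×10^-10 m)²) = 1.293×10^-19 J.
Then E_2 = 2²·E_1 = 4·1.293×10^-19 J = 5.172×10^-19 J.
Converting, E_2 = 5.172×10^-19 J / (1.60×10^-19 J/eV) = 3.23 eV.

E_2 = 3.23 eV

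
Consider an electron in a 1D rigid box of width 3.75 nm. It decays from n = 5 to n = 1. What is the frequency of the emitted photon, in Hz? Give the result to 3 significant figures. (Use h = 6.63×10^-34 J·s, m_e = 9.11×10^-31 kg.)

E_1 = h²/(8m_eL²) = 4.289×10^-21 J and ΔE = (5² − 1²)E_1 = 1.029×10^-19 J.
f = ΔE/h = 1.029×10^-19/6.63×10^-34 = 1.55×10^14 Hz.

f = 1.55×10^14 Hz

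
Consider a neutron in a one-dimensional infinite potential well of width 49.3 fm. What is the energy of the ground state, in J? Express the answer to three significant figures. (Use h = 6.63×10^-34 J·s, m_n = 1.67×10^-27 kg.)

E_1 = 1.35×10^-14 J

For an infinite well E_n = n²h²/(8m_nL²), so E_1 = h²/(8m_nL²) = (6.63×10^-34)²/(8·1.67×10^-27·(4.93×10^-14 m)²) = 1.354×10^-14 J.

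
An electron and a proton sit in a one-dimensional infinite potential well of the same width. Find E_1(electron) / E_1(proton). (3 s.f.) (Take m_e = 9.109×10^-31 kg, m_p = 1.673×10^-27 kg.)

E_n ∝ 1/m at fixed n and L, so the ratio is m_p/m_e = 1.673×10^-27/9.109×10^-31 = 1.84×10^3.

1.84×10^3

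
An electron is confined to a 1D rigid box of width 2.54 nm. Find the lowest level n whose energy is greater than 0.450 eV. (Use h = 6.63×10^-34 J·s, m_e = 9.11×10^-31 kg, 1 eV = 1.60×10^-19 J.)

n = 3

E_1 = h²/(8m_eL²) = 9.349×10^-21 J = 0.05843 eV.
Need n² > 0.450/0.05843 = 7.702, i.e. n > 2.775.
The smallest integer satisfying this is n = 3.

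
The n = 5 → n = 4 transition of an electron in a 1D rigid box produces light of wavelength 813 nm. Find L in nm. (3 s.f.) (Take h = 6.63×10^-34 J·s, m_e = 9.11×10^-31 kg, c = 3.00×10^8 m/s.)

The photon carries ΔE = hc/λ = 6.63×10^-34·3.00×10^8/8.13×10^-7 m = 2.446×10^-19 J.
Since ΔE = (5² − 4²)E_1, E_1 = 2.718×10^-20 J, and L = h/√(8m_eE_1) = 1.49×10^-9 m = 1.49 nm.

L = 1.49 nm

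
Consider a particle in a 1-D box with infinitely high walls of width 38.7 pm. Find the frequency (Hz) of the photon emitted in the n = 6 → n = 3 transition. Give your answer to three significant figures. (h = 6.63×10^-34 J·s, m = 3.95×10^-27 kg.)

f = 3.78×10^14 Hz

E_1 = h²/(8mL²) = 9.288×10^-21 J and ΔE = (6² − 3²)E_1 = 2.508×10^-19 J.
f = ΔE/h = 2.508×10^-19/6.63×10^-34 = 3.78×10^14 Hz.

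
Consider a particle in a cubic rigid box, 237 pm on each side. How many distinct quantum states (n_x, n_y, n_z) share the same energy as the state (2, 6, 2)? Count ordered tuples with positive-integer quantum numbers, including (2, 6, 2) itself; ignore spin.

degeneracy = 3

The level has n_x² + n_y² + n_z² = 44. The ordered positive-integer solutions are (2, 2, 6), (2, 6, 2), (6, 2, 2).
That gives 3 states.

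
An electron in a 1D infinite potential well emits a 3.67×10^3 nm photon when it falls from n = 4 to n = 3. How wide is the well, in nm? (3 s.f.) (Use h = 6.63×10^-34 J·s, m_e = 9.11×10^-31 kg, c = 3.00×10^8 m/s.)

L = 2.79 nm

The photon carries ΔE = hc/λ = 6.63×10^-34·3.00×10^8/3.67×10^-6 m = 5.420×10^-20 J.
Since ΔE = (4² − 3²)E_1, E_1 = 7.743×10^-21 J, and L = h/√(8m_eE_1) = 2.79×10^-9 m = 2.79 nm.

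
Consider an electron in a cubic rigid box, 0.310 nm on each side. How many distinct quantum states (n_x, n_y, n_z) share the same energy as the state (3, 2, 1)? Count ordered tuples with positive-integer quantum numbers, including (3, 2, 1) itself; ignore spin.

degeneracy = 6

The level has n_x² + n_y² + n_z² = 14. The ordered positive-integer solutions are (1, 2, 3), (1, 3, 2), (2, 1, 3), (2, 3, 1), (3, 1, 2), (3, 2, 1).
That gives 6 states.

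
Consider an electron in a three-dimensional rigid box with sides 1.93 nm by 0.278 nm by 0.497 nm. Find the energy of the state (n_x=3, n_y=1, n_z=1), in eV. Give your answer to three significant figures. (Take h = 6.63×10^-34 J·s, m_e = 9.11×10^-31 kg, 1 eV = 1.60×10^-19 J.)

E = 7.31 eV

For a 3D rectangular well E = (h²/8m_e)·Σ n_i²/L_i² = (6.63×10^-34)²/(8·9.11×10^-31) · [3²/(1.93 nm)² + 1²/(0.278 nm)² + 1²/(0.497 nm)²].
Evaluating gives E = 1.170×10^-18 J = 7.31 eV.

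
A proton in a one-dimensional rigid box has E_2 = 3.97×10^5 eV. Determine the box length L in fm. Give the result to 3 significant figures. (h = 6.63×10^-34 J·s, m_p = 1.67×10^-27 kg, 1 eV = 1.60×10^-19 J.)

L = 45.5 fm

From E_n = n²h²/(8m_pL²), L = n·h/√(8m_pE_n).
E_2 = 3.97×10^5 eV = 6.352×10^-14 J, so L = 2·6.63×10^-34/√(8·1.67×10^-27·6.352×10^-14) = 4.55×10^-14 m = 45.5 fm.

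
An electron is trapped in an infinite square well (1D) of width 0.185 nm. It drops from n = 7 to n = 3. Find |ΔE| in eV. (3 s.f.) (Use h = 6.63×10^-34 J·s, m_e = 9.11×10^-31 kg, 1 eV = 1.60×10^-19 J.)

E_1 = h²/(8m_eL²) = 1.762×10^-18 J.
|ΔE| = |7² − 3²|·E_1 = 40·1.762×10^-18 J = 7.048×10^-17 J = 441 eV.

|ΔE| = 441 eV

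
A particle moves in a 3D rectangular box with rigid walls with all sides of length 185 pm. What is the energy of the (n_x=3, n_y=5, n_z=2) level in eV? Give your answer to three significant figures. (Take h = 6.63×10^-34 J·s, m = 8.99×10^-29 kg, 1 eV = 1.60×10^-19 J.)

For a 3D rectangular well E = (h²/8m)·Σ n_i²/L_i² = (6.63×10^-34)²/(8·8.99×10^-29) · [3²/(185 pm)² + 5²/(185 pm)² + 2²/(185 pm)²].
Evaluating gives E = 6.786×10^-19 J = 4.24 eV.

E = 4.24 eV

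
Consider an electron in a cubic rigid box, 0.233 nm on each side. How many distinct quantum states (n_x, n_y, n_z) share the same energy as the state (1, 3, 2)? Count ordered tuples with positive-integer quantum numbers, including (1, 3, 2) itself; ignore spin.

degeneracy = 6

The level has n_x² + n_y² + n_z² = 14. The ordered positive-integer solutions are (1, 2, 3), (1, 3, 2), (2, 1, 3), (2, 3, 1), (3, 1, 2), (3, 2, 1).
That gives 6 states.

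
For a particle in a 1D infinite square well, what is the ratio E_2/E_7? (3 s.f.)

E_n ∝ n², so E_2/E_7 = 2²/7² = 4/49 = 0.0816.

0.0816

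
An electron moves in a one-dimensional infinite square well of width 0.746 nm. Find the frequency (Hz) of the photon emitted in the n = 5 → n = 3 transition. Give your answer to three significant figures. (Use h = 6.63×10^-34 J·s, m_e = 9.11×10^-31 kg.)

E_1 = h²/(8m_eL²) = 1.084×10^-19 J and ΔE = (5² − 3²)E_1 = 1.734×10^-18 J.
f = ΔE/h = 1.734×10^-18/6.63×10^-34 = 2.62×10^15 Hz.

f = 2.62×10^15 Hz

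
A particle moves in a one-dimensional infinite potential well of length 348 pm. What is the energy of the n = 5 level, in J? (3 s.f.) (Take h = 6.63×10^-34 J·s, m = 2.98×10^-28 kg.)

For an infinite well E_n = n²h²/(8mL²), so E_1 = h²/(8mL²) = (6.63×10^-34)²/(8·2.98×10^-28·(3.48×10^-10 m)²) = 1.523×10^-21 J.
Then E_5 = 5²·E_1 = 25·1.523×10^-21 J = 3.81×10^-20 J.

E_5 = 3.81×10^-20 J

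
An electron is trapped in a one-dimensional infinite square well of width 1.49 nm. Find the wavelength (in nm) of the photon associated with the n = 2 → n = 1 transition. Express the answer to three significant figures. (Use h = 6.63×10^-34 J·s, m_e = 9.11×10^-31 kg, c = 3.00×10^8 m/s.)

λ = 2.44×10^3 nm

E_1 = h²/(8m_eL²) = 2.717×10^-20 J, so ΔE = (2² − 1²)E_1 = 8.151×10^-20 J.
λ = hc/ΔE = (6.63×10^-34·3.00×10^8)/8.151×10^-20 = 2.44×10^-6 m = 2.44×10^3 nm.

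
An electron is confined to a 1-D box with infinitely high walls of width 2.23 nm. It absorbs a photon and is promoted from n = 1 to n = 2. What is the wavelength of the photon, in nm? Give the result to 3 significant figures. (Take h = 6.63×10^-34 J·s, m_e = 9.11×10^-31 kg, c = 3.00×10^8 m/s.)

E_1 = h²/(8m_eL²) = 1.213×10^-20 J, so ΔE = (2² − 1²)E_1 = 3.639×10^-20 J.
λ = hc/ΔE = (6.63×10^-34·3.00×10^8)/3.639×10^-20 = 5.47×10^-6 m = 5.47×10^3 nm.

λ = 5.47×10^3 nm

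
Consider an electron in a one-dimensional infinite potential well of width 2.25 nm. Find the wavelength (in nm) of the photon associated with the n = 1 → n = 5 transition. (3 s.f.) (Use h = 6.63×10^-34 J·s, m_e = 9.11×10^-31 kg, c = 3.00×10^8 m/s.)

E_1 = h²/(8m_eL²) = 1.191×10^-20 J, so ΔE = (5² − 1²)E_1 = 2.858×10^-19 J.
λ = hc/ΔE = (6.63×10^-34·3.00×10^8)/2.858×10^-19 = 6.96×10^-7 m = 696 nm.

λ = 696 nm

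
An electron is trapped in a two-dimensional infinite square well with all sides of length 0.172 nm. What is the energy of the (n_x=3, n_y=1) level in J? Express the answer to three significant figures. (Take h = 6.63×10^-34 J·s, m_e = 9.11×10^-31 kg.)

For a 2D rectangular well E = (h²/8m_e)·Σ n_i²/L_i² = (6.63×10^-34)²/(8·9.11×10^-31) · [3²/(0.172 nm)² + 1²/(0.172 nm)²].
Evaluating gives E = 2.04×10^-17 J.

E = 2.04×10^-17 J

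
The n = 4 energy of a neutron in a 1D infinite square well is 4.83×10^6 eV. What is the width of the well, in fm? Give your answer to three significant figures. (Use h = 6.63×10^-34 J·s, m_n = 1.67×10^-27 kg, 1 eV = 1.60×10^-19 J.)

L = 26.1 fm

From E_n = n²h²/(8m_nL²), L = n·h/√(8m_nE_n).
E_4 = 4.83×10^6 eV = 7.728×10^-13 J, so L = 4·6.63×10^-34/√(8·1.67×10^-27·7.728×10^-13) = 2.61×10^-14 m = 26.1 fm.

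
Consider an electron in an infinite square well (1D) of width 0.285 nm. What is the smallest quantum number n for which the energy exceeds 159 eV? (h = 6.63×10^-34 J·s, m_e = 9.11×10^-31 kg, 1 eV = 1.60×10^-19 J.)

E_1 = h²/(8m_eL²) = 7.426×10^-19 J = 4.641 eV.
Need n² > 159/4.641 = 34.26, i.e. n > 5.853.
The smallest integer satisfying this is n = 6.

n = 6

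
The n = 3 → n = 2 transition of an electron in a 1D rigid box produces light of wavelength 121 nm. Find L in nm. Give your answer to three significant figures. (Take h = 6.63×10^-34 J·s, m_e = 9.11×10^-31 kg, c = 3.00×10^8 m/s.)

L = 0.428 nm

The photon carries ΔE = hc/λ = 6.63×10^-34·3.00×10^8/1.21×10^-7 m = 1.644×10^-18 J.
Since ΔE = (3² − 2²)E_1, E_1 = 3.288×10^-19 J, and L = h/√(8m_eE_1) = 4.28×10^-10 m = 0.428 nm.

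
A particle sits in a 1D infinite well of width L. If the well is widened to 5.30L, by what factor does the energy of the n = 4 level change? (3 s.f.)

0.0356

E_n ∝ 1/L², so the energy scales by 1/5.30² = 0.0356.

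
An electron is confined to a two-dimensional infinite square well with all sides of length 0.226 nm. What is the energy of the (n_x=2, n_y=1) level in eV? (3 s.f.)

E = 36.8 eV

For a 2D rectangular well E = (h²/8m_e)·Σ n_i²/L_i² = (6.626×10^-34)²/(8·9.109×10^-31) · [2²/(0.226 nm)² + 1²/(0.226 nm)²].
Evaluating gives E = 5.898×10^-18 J = 36.8 eV.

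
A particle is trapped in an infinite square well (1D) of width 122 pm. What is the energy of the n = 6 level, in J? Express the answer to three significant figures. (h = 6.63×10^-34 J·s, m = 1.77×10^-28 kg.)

For an infinite well E_n = n²h²/(8mL²), so E_1 = h²/(8mL²) = (6.63×10^-34)²/(8·1.77×10^-28·(1.22×10^-10 m)²) = 2.086×10^-20 J.
Then E_6 = 6²·E_1 = 36·2.086×10^-20 J = 7.51×10^-19 J.

E_6 = 7.51×10^-19 J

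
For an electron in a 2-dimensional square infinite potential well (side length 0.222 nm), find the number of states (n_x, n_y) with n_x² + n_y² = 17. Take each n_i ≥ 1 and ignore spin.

The level has n_x² + n_y² = 17. The ordered positive-integer solutions are (1, 4), (4, 1).
That gives 2 states.

degeneracy = 2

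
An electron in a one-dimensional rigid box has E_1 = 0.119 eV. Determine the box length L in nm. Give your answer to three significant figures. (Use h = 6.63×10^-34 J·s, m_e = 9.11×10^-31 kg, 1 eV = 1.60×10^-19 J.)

L = 1.78 nm

From E_n = n²h²/(8m_eL²), L = n·h/√(8m_eE_n).
E_1 = 0.119 eV = 1.904×10^-20 J, so L = 1·6.63×10^-34/√(8·9.11×10^-31·1.904×10^-20) = 1.78×10^-9 m = 1.78 nm.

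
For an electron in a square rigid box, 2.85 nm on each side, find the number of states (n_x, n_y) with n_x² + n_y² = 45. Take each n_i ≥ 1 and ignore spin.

The level has n_x² + n_y² = 45. The ordered positive-integer solutions are (3, 6), (6, 3).
That gives 2 states.

degeneracy = 2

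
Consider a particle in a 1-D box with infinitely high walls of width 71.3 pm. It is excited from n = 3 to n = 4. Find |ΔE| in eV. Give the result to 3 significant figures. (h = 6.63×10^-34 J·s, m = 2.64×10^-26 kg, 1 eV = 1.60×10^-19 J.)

|ΔE| = 0.0179 eV

E_1 = h²/(8mL²) = 4.094×10^-22 J.
|ΔE| = |3² − 4²|·E_1 = 7·4.094×10^-22 J = 2.866×10^-21 J = 0.0179 eV.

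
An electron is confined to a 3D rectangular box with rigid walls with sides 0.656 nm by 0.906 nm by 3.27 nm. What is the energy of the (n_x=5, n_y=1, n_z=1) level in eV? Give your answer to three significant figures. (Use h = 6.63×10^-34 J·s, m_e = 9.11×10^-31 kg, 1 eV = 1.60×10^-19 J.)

For a 3D rectangular well E = (h²/8m_e)·Σ n_i²/L_i² = (6.63×10^-34)²/(8·9.11×10^-31) · [5²/(0.656 nm)² + 1²/(0.906 nm)² + 1²/(3.27 nm)²].
Evaluating gives E = 3.583×10^-18 J = 22.4 eV.

E = 22.4 eV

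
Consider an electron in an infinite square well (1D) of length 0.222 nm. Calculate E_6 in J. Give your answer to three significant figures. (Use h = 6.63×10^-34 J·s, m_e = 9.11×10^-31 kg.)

E_6 = 4.41×10^-17 J

For an infinite well E_n = n²h²/(8m_eL²), so E_1 = h²/(8m_eL²) = (6.63×10^-34)²/(8·9.11×10^-31·(2.22×10^-10 m)²) = 1.224×10^-18 J.
Then E_6 = 6²·E_1 = 36·1.224×10^-18 J = 4.41×10^-17 J.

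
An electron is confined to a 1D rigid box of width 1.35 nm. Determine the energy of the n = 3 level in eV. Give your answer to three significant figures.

For an infinite well E_n = n²h²/(8m_eL²), so E_1 = h²/(8m_eL²) = (6.626×10^-34)²/(8·9.109×10^-31·(1.35×10^-9 m)²) = 3.306×10^-20 J.
Then E_3 = 3²·E_1 = 9·3.306×10^-20 J = 2.975×10^-19 J.
Converting, E_3 = 2.975×10^-19 J / (1.602×10^-19 J/eV) = 1.86 eV.

E_3 = 1.86 eV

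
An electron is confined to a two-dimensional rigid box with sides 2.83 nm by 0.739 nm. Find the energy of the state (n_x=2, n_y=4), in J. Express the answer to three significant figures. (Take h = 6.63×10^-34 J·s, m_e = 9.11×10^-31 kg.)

E = 1.80×10^-18 J

For a 2D rectangular well E = (h²/8m_e)·Σ n_i²/L_i² = (6.63×10^-34)²/(8·9.11×10^-31) · [2²/(2.83 nm)² + 4²/(0.739 nm)²].
Evaluating gives E = 1.80×10^-18 J.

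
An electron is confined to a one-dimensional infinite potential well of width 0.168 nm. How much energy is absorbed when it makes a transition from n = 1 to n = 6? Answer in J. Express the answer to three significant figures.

|ΔE| = 7.47×10^-17 J

E_1 = h²/(8m_eL²) = 2.135×10^-18 J.
|ΔE| = |1² − 6²|·E_1 = 35·2.135×10^-18 J = 7.47×10^-17 J.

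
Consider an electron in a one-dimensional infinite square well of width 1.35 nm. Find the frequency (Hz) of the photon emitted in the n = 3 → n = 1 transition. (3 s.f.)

f = 3.99×10^14 Hz

E_1 = h²/(8m_eL²) = 3.306×10^-20 J and ΔE = (3² − 1²)E_1 = 2.645×10^-19 J.
f = ΔE/h = 2.645×10^-19/6.626×10^-34 = 3.99×10^14 Hz.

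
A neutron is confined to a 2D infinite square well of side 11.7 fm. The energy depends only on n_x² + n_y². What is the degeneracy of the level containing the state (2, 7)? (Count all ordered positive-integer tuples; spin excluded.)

degeneracy = 2

The level has n_x² + n_y² = 53. The ordered positive-integer solutions are (2, 7), (7, 2).
That gives 2 states.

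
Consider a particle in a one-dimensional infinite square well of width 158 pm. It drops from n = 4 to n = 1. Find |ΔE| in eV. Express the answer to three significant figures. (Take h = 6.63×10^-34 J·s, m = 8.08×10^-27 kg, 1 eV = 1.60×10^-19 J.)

E_1 = h²/(8mL²) = 2.724×10^-22 J.
|ΔE| = |4² − 1²|·E_1 = 15·2.724×10^-22 J = 4.086×10^-21 J = 0.0255 eV.

|ΔE| = 0.0255 eV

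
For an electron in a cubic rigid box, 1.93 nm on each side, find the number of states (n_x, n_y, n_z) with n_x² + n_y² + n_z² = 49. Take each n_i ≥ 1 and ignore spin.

degeneracy = 6

The level has n_x² + n_y² + n_z² = 49. The ordered positive-integer solutions are (2, 3, 6), (2, 6, 3), (3, 2, 6), (3, 6, 2), (6, 2, 3), (6, 3, 2).
That gives 6 states.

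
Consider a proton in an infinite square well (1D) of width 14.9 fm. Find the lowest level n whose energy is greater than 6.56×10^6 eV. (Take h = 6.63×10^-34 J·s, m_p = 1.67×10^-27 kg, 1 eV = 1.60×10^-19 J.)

E_1 = h²/(8m_pL²) = 1.482×10^-13 J = 9.262×10^5 eV.
Need n² > 6.56×10^6/9.262×10^5 = 7.083, i.e. n > 2.661.
The smallest integer satisfying this is n = 3.

n = 3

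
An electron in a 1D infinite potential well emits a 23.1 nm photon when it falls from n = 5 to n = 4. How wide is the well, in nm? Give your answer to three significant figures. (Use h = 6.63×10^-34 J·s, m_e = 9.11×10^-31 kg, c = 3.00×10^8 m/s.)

L = 0.251 nm

The photon carries ΔE = hc/λ = 6.63×10^-34·3.00×10^8/2.31×10^-8 m = 8.610×10^-18 J.
Since ΔE = (5² − 4²)E_1, E_1 = 9.567×10^-19 J, and L = h/√(8m_eE_1) = 2.51×10^-10 m = 0.251 nm.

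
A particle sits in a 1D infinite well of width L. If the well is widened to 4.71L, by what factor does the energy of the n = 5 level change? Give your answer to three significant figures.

E_n ∝ 1/L², so the energy scales by 1/4.71² = 0.0451.

0.0451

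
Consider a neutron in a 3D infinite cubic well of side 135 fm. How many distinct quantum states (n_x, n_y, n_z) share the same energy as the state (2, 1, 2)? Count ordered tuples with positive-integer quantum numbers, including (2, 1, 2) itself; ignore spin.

degeneracy = 3

The level has n_x² + n_y² + n_z² = 9. The ordered positive-integer solutions are (1, 2, 2), (2, 1, 2), (2, 2, 1).
That gives 3 states.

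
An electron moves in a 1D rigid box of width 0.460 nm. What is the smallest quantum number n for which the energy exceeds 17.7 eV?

E_1 = h²/(8m_eL²) = 2.847×10^-19 J = 1.777 eV.
Need n² > 17.7/1.777 = 9.961, i.e. n > 3.156.
The smallest integer satisfying this is n = 4.

n = 4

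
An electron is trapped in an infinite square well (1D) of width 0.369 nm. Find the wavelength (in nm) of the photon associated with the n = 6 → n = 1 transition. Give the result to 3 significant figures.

λ = 12.8 nm

E_1 = h²/(8m_eL²) = 4.425×10^-19 J, so ΔE = (6² − 1²)E_1 = 1.549×10^-17 J.
λ = hc/ΔE = (6.626×10^-34·2.998×10^8)/1.549×10^-17 = 1.28×10^-8 m = 12.8 nm.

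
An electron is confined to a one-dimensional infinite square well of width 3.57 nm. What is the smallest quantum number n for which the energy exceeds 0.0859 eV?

n = 2

E_1 = h²/(8m_eL²) = 4.727×10^-21 J = 0.02951 eV.
Need n² > 0.0859/0.02951 = 2.911, i.e. n > 1.706.
The smallest integer satisfying this is n = 2.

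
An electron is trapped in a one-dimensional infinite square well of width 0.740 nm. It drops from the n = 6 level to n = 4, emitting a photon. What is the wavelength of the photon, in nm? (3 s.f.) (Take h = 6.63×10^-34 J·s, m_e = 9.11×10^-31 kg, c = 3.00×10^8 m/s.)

λ = 90.3 nm

E_1 = h²/(8m_eL²) = 1.101×10^-19 J, so ΔE = (6² − 4²)E_1 = 2.202×10^-18 J.
λ = hc/ΔE = (6.63×10^-34·3.00×10^8)/2.202×10^-18 = 9.03×10^-8 m = 90.3 nm.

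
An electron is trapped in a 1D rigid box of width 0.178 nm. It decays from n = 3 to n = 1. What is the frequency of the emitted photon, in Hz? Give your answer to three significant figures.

E_1 = h²/(8m_eL²) = 1.902×10^-18 J and ΔE = (3² − 1²)E_1 = 1.522×10^-17 J.
f = ΔE/h = 1.522×10^-17/6.626×10^-34 = 2.30×10^16 Hz.

f = 2.30×10^16 Hz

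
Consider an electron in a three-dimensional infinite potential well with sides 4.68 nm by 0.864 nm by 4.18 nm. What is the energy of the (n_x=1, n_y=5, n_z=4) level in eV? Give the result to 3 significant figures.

E = 13.0 eV

For a 3D rectangular well E = (h²/8m_e)·Σ n_i²/L_i² = (6.626×10^-34)²/(8·9.109×10^-31) · [1²/(4.68 nm)² + 5²/(0.864 nm)² + 4²/(4.18 nm)²].
Evaluating gives E = 2.076×10^-18 J = 13.0 eV.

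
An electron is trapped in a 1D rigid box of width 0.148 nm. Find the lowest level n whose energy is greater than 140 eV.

E_1 = h²/(8m_eL²) = 2.751×10^-18 J = 17.17 eV.
Need n² > 140/17.17 = 8.154, i.e. n > 2.856.
The smallest integer satisfying this is n = 3.

n = 3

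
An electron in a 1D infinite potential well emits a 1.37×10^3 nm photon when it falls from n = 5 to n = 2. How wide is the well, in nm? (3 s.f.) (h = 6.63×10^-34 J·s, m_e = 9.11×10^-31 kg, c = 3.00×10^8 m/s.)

L = 2.95 nm

The photon carries ΔE = hc/λ = 6.63×10^-34·3.00×10^8/1.37×10^-6 m = 1.452×10^-19 J.
Since ΔE = (5² − 2²)E_1, E_1 = 6.914×10^-21 J, and L = h/√(8m_eE_1) = 2.95×10^-9 m = 2.95 nm.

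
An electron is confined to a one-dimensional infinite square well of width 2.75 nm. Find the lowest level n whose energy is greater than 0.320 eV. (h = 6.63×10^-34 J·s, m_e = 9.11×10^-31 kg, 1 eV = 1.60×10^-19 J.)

n = 3

E_1 = h²/(8m_eL²) = 7.975×10^-21 J = 0.04984 eV.
Need n² > 0.320/0.04984 = 6.421, i.e. n > 2.534.
The smallest integer satisfying this is n = 3.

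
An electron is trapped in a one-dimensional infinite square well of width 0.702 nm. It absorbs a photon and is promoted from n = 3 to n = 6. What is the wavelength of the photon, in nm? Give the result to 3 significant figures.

λ = 60.2 nm

E_1 = h²/(8m_eL²) = 1.223×10^-19 J, so ΔE = (6² − 3²)E_1 = 3.302×10^-18 J.
λ = hc/ΔE = (6.626×10^-34·2.998×10^8)/3.302×10^-18 = 6.02×10^-8 m = 60.2 nm.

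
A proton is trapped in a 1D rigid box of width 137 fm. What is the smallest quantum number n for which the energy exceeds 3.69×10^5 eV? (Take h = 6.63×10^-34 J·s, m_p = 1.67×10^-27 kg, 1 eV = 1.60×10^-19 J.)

E_1 = h²/(8m_pL²) = 1.753×10^-15 J = 1.096×10^4 eV.
Need n² > 3.69×10^5/1.096×10^4 = 33.67, i.e. n > 5.803.
The smallest integer satisfying this is n = 6.

n = 6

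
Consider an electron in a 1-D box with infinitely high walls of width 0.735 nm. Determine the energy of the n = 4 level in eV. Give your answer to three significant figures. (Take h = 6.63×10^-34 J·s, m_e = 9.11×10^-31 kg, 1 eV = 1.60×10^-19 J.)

For an infinite well E_n = n²h²/(8m_eL²), so E_1 = h²/(8m_eL²) = (6.63×10^-34)²/(8·9.11×10^-31·(7.35×10^-10 m)²) = 1.116×10^-19 J.
Then E_4 = 4²·E_1 = 16·1.116×10^-19 J = 1.786×10^-18 J.
Converting, E_4 = 1.786×10^-18 J / (1.60×10^-19 J/eV) = 11.2 eV.

E_4 = 11.2 eV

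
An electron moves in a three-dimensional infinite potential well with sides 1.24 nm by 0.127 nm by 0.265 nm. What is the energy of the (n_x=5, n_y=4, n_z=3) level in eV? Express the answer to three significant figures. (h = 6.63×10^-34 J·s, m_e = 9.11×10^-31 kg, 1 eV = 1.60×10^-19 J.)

For a 3D rectangular well E = (h²/8m_e)·Σ n_i²/L_i² = (6.63×10^-34)²/(8·9.11×10^-31) · [5²/(1.24 nm)² + 4²/(0.127 nm)² + 3²/(0.265 nm)²].
Evaluating gives E = 6.854×10^-17 J = 428 eV.

E = 428 eV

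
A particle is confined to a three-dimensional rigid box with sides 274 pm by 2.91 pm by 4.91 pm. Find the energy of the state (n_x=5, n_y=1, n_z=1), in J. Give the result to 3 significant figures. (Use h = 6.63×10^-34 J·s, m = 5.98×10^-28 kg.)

E = 1.47×10^-17 J

For a 3D rectangular well E = (h²/8m)·Σ n_i²/L_i² = (6.63×10^-34)²/(8·5.98×10^-28) · [5²/(274 pm)² + 1²/(2.91 pm)² + 1²/(4.91 pm)²].
Evaluating gives E = 1.47×10^-17 J.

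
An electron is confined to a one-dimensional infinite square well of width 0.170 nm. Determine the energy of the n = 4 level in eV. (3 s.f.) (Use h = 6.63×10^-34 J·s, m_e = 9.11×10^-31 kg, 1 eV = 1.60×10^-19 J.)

E_4 = 209 eV

For an infinite well E_n = n²h²/(8m_eL²), so E_1 = h²/(8m_eL²) = (6.63×10^-34)²/(8·9.11×10^-31·(1.70×10^-10 m)²) = 2.087×10^-18 J.
Then E_4 = 4²·E_1 = 16·2.087×10^-18 J = 3.339×10^-17 J.
Converting, E_4 = 3.339×10^-17 J / (1.60×10^-19 J/eV) = 209 eV.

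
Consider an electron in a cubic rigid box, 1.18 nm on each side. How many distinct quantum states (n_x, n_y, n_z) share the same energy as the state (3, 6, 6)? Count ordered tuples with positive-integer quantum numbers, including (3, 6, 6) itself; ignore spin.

The level has n_x² + n_y² + n_z² = 81. The ordered positive-integer solutions are (1, 4, 8), (1, 8, 4), (3, 6, 6), (4, 1, 8), (4, 4, 7), (4, 7, 4), (4, 8, 1), (6, 3, 6), (6, 6, 3), (7, 4, 4), (8, 1, 4), (8, 4, 1).
That gives 12 states.

degeneracy = 12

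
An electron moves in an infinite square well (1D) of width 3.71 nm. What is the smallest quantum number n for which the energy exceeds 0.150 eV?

n = 3

E_1 = h²/(8m_eL²) = 4.377×10^-21 J = 0.02732 eV.
Need n² > 0.150/0.02732 = 5.490, i.e. n > 2.343.
The smallest integer satisfying this is n = 3.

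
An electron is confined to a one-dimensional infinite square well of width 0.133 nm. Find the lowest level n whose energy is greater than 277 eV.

n = 4

E_1 = h²/(8m_eL²) = 3.406×10^-18 J = 21.26 eV.
Need n² > 277/21.26 = 13.03, i.e. n > 3.610.
The smallest integer satisfying this is n = 4.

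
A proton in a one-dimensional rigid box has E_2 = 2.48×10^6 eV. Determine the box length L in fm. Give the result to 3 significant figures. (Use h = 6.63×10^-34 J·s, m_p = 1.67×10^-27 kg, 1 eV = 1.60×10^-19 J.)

L = 18.2 fm

From E_n = n²h²/(8m_pL²), L = n·h/√(8m_pE_n).
E_2 = 2.48×10^6 eV = 3.968×10^-13 J, so L = 2·6.63×10^-34/√(8·1.67×10^-27·3.968×10^-13) = 1.82×10^-14 m = 18.2 fm.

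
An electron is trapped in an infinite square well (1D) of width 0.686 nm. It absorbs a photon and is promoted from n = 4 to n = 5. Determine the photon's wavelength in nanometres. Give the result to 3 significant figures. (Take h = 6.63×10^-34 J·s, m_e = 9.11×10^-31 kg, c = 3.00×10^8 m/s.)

λ = 172 nm

E_1 = h²/(8m_eL²) = 1.282×10^-19 J, so ΔE = (5² − 4²)E_1 = 1.154×10^-18 J.
λ = hc/ΔE = (6.63×10^-34·3.00×10^8)/1.154×10^-18 = 1.72×10^-7 m = 172 nm.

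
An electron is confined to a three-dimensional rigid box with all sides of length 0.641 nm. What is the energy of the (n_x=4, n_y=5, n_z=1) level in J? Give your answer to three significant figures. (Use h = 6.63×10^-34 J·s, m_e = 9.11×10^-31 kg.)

For a 3D rectangular well E = (h²/8m_e)·Σ n_i²/L_i² = (6.63×10^-34)²/(8·9.11×10^-31) · [4²/(0.641 nm)² + 5²/(0.641 nm)² + 1²/(0.641 nm)²].
Evaluating gives E = 6.17×10^-18 J.

E = 6.17×10^-18 J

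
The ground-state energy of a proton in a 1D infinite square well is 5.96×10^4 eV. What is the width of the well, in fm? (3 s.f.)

From E_n = n²h²/(8m_pL²), L = n·h/√(8m_pE_n).
E_1 = 5.96×10^4 eV = 9.548×10^-15 J, so L = 1·6.626×10^-34/√(8·1.673×10^-27·9.548×10^-15) = 5.86×10^-14 m = 58.6 fm.

L = 58.6 fm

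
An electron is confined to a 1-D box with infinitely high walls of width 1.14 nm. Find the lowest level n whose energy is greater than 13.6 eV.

E_1 = h²/(8m_eL²) = 4.636×10^-20 J = 0.2894 eV.
Need n² > 13.6/0.2894 = 46.99, i.e. n > 6.855.
The smallest integer satisfying this is n = 7.

n = 7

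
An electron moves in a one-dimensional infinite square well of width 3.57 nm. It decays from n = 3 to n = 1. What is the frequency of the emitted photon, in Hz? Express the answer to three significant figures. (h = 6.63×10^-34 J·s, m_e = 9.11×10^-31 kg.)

f = 5.71×10^13 Hz

E_1 = h²/(8m_eL²) = 4.732×10^-21 J and ΔE = (3² − 1²)E_1 = 3.786×10^-20 J.
f = ΔE/h = 3.786×10^-20/6.63×10^-34 = 5.71×10^13 Hz.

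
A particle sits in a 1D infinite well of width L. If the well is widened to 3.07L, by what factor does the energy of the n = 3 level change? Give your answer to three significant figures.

E_n ∝ 1/L², so the energy scales by 1/3.07² = 0.106.

0.106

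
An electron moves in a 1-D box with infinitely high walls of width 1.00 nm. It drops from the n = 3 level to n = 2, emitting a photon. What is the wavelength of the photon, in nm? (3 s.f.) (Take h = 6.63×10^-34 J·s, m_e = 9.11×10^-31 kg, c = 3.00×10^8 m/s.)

λ = 660 nm

E_1 = h²/(8m_eL²) = 6.031×10^-20 J, so ΔE = (3² − 2²)E_1 = 3.015×10^-19 J.
λ = hc/ΔE = (6.63×10^-34·3.00×10^8)/3.015×10^-19 = 6.60×10^-7 m = 660 nm.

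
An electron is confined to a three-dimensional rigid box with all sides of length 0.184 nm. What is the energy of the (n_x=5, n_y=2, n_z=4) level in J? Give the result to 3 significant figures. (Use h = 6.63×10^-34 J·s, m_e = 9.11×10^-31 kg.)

E = 8.02×10^-17 J

For a 3D rectangular well E = (h²/8m_e)·Σ n_i²/L_i² = (6.63×10^-34)²/(8·9.11×10^-31) · [5²/(0.184 nm)² + 2²/(0.184 nm)² + 4²/(0.184 nm)²].
Evaluating gives E = 8.02×10^-17 J.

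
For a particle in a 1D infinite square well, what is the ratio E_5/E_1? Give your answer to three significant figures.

E_n ∝ n², so E_5/E_1 = 5²/1² = 25/1 = 25.0.

25.0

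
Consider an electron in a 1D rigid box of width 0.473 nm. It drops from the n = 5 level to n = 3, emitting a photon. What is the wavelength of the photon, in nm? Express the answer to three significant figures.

E_1 = h²/(8m_eL²) = 2.693×10^-19 J, so ΔE = (5² − 3²)E_1 = 4.309×10^-18 J.
λ = hc/ΔE = (6.626×10^-34·2.998×10^8)/4.309×10^-18 = 4.61×10^-8 m = 46.1 nm.

λ = 46.1 nm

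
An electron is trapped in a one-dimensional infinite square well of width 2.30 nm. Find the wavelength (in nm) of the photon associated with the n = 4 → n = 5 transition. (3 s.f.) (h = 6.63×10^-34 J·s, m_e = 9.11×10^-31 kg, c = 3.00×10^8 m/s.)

λ = 1.94×10^3 nm

E_1 = h²/(8m_eL²) = 1.140×10^-20 J, so ΔE = (5² − 4²)E_1 = 1.026×10^-19 J.
λ = hc/ΔE = (6.63×10^-34·3.00×10^8)/1.026×10^-19 = 1.94×10^-6 m = 1.94×10^3 nm.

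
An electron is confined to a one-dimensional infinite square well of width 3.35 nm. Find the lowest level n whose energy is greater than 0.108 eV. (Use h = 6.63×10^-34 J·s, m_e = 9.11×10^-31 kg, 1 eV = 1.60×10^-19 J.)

n = 2

E_1 = h²/(8m_eL²) = 5.374×10^-21 J = 0.03359 eV.
Need n² > 0.108/0.03359 = 3.215, i.e. n > 1.793.
The smallest integer satisfying this is n = 2.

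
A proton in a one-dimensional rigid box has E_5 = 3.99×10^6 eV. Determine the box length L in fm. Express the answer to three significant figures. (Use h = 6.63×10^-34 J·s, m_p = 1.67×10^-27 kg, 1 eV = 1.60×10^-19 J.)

From E_n = n²h²/(8m_pL²), L = n·h/√(8m_pE_n).
E_5 = 3.99×10^6 eV = 6.384×10^-13 J, so L = 5·6.63×10^-34/√(8·1.67×10^-27·6.384×10^-13) = 3.59×10^-14 m = 35.9 fm.

L = 35.9 fm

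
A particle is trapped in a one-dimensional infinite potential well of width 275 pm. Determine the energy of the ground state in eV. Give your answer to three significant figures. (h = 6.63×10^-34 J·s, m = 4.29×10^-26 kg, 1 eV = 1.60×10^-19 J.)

For an infinite well E_n = n²h²/(8mL²), so E_1 = h²/(8mL²) = (6.63×10^-34)²/(8·4.29×10^-26·(2.75×10^-10 m)²) = 1.694×10^-23 J.
Converting, E_1 = 1.694×10^-23 J / (1.60×10^-19 J/eV) = 1.06×10^-4 eV.

E_1 = 1.06×10^-4 eV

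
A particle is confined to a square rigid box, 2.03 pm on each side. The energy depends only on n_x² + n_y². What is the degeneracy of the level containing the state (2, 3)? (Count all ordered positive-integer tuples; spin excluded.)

degeneracy = 2

The level has n_x² + n_y² = 13. The ordered positive-integer solutions are (2, 3), (3, 2).
That gives 2 states.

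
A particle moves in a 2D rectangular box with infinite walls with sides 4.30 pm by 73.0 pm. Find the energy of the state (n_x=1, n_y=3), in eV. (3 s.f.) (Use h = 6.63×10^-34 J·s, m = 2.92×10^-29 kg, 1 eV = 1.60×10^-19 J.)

For a 2D rectangular well E = (h²/8m)·Σ n_i²/L_i² = (6.63×10^-34)²/(8·2.92×10^-29) · [1²/(4.30 pm)² + 3²/(73.0 pm)²].
Evaluating gives E = 1.049×10^-16 J = 656 eV.

E = 656 eV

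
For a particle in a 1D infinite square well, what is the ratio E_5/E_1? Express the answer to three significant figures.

E_n ∝ n², so E_5/E_1 = 5²/1² = 25/1 = 25.0.

25.0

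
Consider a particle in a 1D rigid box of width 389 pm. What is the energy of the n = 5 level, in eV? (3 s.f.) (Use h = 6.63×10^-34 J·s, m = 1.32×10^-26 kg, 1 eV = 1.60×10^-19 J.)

E_5 = 0.00430 eV

For an infinite well E_n = n²h²/(8mL²), so E_1 = h²/(8mL²) = (6.63×10^-34)²/(8·1.32×10^-26·(3.89×10^-10 m)²) = 2.751×10^-23 J.
Then E_5 = 5²·E_1 = 25·2.751×10^-23 J = 6.878×10^-22 J.
Converting, E_5 = 6.878×10^-22 J / (1.60×10^-19 J/eV) = 0.00430 eV.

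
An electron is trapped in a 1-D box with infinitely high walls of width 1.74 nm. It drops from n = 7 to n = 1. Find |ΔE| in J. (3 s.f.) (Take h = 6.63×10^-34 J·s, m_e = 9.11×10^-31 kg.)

|ΔE| = 9.56×10^-19 J

E_1 = h²/(8m_eL²) = 1.992×10^-20 J.
|ΔE| = |7² − 1²|·E_1 = 48·1.992×10^-20 J = 9.56×10^-19 J.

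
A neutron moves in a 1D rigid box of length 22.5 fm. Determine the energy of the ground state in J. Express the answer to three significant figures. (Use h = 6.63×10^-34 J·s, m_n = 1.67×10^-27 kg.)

For an infinite well E_n = n²h²/(8m_nL²), so E_1 = h²/(8m_nL²) = (6.63×10^-34)²/(8·1.67×10^-27·(2.25×10^-14 m)²) = 6.499×10^-14 J.

E_1 = 6.50×10^-14 J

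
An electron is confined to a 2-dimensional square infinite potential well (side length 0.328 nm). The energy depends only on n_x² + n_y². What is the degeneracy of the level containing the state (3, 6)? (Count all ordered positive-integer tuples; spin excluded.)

degeneracy = 2

The level has n_x² + n_y² = 45. The ordered positive-integer solutions are (3, 6), (6, 3).
That gives 2 states.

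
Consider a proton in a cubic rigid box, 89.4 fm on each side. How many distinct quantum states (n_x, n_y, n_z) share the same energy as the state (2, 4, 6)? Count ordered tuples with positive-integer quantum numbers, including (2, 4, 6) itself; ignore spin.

degeneracy = 6

The level has n_x² + n_y² + n_z² = 56. The ordered positive-integer solutions are (2, 4, 6), (2, 6, 4), (4, 2, 6), (4, 6, 2), (6, 2, 4), (6, 4, 2).
That gives 6 states.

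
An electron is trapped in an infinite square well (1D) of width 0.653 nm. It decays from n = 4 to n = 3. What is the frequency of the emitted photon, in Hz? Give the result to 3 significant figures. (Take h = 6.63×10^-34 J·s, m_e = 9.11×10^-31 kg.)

f = 1.49×10^15 Hz

E_1 = h²/(8m_eL²) = 1.414×10^-19 J and ΔE = (4² − 3²)E_1 = 9.898×10^-19 J.
f = ΔE/h = 9.898×10^-19/6.63×10^-34 = 1.49×10^15 Hz.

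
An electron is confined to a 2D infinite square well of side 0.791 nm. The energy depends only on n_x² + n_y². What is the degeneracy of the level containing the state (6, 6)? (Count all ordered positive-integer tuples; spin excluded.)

degeneracy = 1

The level has n_x² + n_y² = 72. The ordered positive-integer solutions are (6, 6).
That gives 1 state.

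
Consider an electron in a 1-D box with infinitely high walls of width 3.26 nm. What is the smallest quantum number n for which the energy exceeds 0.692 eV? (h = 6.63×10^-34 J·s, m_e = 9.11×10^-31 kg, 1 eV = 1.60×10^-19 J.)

n = 5

E_1 = h²/(8m_eL²) = 5.675×10^-21 J = 0.03547 eV.
Need n² > 0.692/0.03547 = 19.51, i.e. n > 4.417.
The smallest integer satisfying this is n = 5.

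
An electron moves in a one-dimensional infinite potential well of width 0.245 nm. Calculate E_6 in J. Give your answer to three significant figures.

For an infinite well E_n = n²h²/(8m_eL²), so E_1 = h²/(8m_eL²) = (6.626×10^-34)²/(8·9.109×10^-31·(2.45×10^-10 m)²) = 1.004×10^-18 J.
Then E_6 = 6²·E_1 = 36·1.004×10^-18 J = 3.61×10^-17 J.

E_6 = 3.61×10^-17 J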